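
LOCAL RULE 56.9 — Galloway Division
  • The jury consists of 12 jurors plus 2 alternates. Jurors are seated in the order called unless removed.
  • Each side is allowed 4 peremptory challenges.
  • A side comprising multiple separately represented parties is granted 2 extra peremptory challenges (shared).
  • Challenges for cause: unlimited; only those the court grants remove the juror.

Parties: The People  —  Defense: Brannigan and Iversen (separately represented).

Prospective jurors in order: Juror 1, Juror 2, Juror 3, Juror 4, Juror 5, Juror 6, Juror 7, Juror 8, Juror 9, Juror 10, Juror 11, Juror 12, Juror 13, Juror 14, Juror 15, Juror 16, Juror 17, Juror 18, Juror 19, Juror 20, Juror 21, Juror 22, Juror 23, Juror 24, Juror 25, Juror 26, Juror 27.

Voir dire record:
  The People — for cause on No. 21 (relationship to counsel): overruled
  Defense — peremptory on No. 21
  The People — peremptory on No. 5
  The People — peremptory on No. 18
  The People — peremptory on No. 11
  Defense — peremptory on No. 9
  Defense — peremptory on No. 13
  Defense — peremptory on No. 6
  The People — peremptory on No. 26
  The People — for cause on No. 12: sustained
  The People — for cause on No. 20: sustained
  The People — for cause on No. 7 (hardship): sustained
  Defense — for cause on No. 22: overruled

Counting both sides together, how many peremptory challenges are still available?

The People allotment: 4. Defense allotment: 4 base + 2 multi-party = 6.
The People peremptories used: #5, #18, #11, #26 — 4 (for-cause on #21, #12, #20, #7 don't count).
Defense peremptories used: #21, #9, #13, #6 — 4 (the for-cause on #22 doesn't count).
Remaining: (4 − 4) + (6 − 4) = 2.

2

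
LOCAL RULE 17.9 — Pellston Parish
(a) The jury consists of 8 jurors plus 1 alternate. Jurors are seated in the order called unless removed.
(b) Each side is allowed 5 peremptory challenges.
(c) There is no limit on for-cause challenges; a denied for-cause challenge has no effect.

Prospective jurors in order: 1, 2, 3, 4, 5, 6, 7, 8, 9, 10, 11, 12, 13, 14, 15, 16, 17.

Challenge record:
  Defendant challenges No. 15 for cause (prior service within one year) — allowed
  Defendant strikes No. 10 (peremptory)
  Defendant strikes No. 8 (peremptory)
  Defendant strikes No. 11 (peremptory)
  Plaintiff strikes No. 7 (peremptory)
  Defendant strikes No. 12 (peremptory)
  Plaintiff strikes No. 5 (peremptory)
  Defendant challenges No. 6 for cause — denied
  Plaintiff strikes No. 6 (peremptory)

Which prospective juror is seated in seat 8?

Removed: #5, #6, #7, #8, #10, #11, #12, #15.
Seating in order: seats 1–8 → #1, #2, #3, #4, #9, #13, #14, #16; alternates → #17.
So seat 8 is #16.

16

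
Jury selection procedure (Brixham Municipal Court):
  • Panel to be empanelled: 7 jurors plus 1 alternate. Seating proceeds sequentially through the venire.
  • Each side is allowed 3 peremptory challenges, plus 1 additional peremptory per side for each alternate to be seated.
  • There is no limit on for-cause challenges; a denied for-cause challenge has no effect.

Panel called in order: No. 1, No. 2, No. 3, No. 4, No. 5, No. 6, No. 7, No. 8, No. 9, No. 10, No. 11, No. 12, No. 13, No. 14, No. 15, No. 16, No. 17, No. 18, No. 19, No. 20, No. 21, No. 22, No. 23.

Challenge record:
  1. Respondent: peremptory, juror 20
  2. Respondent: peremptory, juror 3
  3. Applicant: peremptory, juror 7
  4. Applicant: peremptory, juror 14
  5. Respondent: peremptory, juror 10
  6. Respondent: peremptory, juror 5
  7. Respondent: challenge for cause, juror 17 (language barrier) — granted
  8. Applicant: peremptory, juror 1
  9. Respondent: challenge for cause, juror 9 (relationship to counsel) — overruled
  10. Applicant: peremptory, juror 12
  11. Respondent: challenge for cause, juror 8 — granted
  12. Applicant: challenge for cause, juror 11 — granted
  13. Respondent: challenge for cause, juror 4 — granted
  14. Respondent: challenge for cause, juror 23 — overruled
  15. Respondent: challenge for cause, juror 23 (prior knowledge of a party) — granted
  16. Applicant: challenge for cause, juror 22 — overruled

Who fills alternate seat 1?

Removed: #1, #3, #4, #5, #7, #8, #10, #11, #12, #14, #17, #20, #23. (#9, #22 stay — for-cause denied.)
Filling seats in venire order through position 8: #2, #6, #9, #13, #15, #16, #18, #19.
So alternate 1 is #19.

19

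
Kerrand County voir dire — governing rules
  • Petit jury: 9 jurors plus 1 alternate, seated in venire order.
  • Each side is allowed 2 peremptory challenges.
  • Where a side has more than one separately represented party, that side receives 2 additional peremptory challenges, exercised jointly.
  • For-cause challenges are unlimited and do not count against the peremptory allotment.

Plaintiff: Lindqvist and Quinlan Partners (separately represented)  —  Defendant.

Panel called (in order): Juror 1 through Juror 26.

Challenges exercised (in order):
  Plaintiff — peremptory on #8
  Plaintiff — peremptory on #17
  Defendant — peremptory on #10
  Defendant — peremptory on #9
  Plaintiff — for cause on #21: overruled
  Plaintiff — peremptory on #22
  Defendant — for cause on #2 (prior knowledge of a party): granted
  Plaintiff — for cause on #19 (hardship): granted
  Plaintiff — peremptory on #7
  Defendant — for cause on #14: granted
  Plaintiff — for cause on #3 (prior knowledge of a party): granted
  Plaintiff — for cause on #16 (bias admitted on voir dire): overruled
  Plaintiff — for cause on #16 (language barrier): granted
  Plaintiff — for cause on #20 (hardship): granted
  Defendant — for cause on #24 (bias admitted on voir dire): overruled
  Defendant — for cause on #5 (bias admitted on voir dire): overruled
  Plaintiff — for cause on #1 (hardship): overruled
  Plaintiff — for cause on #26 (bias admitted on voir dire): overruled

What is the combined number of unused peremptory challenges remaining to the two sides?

0

Plaintiff allotment: 2 base + 2 multi-party = 4. Defendant allotment: 2.
Plaintiff peremptories used: #8, #17, #22, #7 — 4 (for-cause on #21, #19, #3, #16, #16, #20, #1, #26 don't count).
Defendant peremptories used: #10, #9 — 2 (for-cause on #2, #14, #24, #5 don't count).
Remaining: (4 − 4) + (2 − 2) = 0.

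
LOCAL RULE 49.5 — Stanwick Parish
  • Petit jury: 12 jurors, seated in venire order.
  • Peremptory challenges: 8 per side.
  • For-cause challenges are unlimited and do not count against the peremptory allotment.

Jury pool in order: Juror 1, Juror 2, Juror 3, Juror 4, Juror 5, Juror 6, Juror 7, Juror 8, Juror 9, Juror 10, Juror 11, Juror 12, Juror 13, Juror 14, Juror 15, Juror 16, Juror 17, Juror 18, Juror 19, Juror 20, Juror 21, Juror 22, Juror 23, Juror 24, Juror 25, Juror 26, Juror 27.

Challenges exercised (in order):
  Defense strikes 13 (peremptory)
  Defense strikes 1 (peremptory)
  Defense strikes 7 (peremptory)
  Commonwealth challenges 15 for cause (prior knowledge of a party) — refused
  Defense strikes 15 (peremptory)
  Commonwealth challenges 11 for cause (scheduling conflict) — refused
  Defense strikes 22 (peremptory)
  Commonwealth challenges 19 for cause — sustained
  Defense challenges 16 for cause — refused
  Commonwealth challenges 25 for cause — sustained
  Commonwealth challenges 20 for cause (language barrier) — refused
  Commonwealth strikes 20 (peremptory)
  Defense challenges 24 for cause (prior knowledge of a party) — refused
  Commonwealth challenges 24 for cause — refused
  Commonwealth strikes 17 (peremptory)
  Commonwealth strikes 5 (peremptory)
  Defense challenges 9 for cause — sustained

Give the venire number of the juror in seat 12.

21

Removed: #1, #5, #7, #9, #13, #15, #17, #19, #20, #22, #25. (#11, #16, #24 stay — for-cause denied.)
Seating in order: seats 1–12 → #2, #3, #4, #6, #8, #10, #11, #12, #14, #16, #18, #21.
So seat 12 is #21.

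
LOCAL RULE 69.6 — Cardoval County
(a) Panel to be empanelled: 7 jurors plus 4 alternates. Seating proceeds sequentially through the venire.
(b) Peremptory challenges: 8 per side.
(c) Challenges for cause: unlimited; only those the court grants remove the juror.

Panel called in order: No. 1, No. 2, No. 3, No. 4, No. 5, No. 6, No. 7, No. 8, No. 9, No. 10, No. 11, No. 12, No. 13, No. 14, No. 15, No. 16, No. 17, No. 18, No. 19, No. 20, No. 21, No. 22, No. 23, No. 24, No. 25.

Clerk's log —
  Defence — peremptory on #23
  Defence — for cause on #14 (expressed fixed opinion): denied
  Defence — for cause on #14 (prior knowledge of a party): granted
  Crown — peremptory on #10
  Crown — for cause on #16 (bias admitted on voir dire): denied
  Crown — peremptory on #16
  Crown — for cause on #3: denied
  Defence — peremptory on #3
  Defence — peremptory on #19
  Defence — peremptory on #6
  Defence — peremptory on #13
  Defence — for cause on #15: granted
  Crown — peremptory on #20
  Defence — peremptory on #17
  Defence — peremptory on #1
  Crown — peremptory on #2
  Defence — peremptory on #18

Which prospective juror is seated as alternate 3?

24

Removed: #1, #2, #3, #6, #10, #13, #14, #15, #16, #17, #18, #19, #20, #23.
Seating in order: seats 1–7 → #4, #5, #7, #8, #9, #11, #12; alternates → #21, #22, #24, #25.
So alternate 3 is #24.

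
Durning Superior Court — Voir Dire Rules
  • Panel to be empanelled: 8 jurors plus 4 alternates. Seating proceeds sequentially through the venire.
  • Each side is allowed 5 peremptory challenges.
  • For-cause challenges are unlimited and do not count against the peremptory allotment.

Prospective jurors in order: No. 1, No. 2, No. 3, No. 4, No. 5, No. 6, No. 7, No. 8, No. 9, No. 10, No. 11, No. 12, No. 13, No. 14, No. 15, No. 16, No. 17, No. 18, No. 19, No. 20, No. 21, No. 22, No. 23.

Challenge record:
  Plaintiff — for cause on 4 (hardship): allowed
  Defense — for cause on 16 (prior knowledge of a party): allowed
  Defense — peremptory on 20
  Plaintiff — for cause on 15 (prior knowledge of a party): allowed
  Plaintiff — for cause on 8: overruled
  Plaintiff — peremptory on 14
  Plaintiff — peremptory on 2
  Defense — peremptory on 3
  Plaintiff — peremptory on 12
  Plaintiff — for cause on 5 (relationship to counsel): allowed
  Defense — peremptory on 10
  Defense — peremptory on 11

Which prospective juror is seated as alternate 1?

19

Removed: #2, #3, #4, #5, #10, #11, #12, #14, #15, #16, #20. (#8 stays — for-cause denied.)
Filling seats in venire order through position 9: #1, #6, #7, #8, #9, #13, #17, #18, #19.
So alternate 1 is #19.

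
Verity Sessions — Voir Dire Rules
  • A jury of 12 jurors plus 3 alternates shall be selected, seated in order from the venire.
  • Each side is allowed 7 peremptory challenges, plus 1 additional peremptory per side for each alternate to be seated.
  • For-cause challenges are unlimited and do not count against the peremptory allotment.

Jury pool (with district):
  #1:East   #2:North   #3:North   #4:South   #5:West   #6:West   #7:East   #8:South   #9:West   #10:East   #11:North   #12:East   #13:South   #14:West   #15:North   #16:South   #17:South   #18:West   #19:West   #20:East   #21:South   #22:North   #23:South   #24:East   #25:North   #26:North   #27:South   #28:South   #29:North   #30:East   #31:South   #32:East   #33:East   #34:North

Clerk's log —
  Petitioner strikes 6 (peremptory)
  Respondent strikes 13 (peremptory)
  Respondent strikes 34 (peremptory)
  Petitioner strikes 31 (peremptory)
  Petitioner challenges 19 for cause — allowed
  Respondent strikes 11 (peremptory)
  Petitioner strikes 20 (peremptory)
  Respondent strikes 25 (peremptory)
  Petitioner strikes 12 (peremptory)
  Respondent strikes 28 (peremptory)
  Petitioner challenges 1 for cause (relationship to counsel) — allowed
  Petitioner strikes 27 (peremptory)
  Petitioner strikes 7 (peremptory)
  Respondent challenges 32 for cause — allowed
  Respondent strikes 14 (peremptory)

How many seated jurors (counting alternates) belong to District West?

3

Removed: #1, #6, #7, #11, #12, #13, #14, #19, #20, #25, #27, #28, #31, #32, #34.
Seated (15 incl. alternates): #2, #3, #4, #5, #8, #9, #10, #15, #16, #17, #18, #21, #22, #23, #24.
Of those, in District West: #5, #9, #18 → 3.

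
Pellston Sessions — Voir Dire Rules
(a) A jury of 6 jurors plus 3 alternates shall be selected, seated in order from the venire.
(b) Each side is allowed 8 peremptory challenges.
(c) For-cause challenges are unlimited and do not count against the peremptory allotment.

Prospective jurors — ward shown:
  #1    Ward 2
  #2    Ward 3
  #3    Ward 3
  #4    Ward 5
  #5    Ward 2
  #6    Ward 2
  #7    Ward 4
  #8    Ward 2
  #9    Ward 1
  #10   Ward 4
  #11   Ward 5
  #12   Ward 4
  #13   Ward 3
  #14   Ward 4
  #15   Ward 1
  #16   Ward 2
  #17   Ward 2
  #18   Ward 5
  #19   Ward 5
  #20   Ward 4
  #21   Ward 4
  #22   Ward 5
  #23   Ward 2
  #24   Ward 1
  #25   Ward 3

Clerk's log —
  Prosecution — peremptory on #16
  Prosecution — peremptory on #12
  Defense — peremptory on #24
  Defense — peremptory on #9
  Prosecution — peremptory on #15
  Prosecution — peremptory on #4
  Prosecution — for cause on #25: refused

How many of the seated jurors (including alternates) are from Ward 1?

Removed: #4, #9, #12, #15, #16, #24.
Seated (9 incl. alternates): #1, #2, #3, #5, #6, #7, #8, #10, #11.
None of those are in Ward 1 → 0.

0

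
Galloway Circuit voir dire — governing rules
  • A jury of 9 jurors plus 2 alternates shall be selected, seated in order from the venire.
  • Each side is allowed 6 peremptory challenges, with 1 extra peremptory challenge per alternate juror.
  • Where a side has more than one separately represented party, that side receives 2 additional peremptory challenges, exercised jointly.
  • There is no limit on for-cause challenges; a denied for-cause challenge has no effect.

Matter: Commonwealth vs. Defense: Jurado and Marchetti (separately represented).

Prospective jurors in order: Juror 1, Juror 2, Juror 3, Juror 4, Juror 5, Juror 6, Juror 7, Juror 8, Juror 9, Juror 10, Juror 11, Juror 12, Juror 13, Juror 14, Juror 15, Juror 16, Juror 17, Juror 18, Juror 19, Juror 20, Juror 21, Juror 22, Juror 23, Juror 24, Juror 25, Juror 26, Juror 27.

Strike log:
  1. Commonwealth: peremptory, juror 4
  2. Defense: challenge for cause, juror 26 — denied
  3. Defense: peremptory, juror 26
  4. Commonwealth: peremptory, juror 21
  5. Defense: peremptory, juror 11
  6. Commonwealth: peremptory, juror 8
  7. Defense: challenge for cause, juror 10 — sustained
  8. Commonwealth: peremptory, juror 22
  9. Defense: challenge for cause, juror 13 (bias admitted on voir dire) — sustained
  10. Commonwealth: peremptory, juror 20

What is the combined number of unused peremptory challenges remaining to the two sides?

Commonwealth allotment: 6 base + 1 × 2 alternates = 8. Defense allotment: 6 base + 1 × 2 alternates + 2 multi-party = 10.
Commonwealth peremptories used: #4, #21, #8, #22, #20 — 5.
Defense peremptories used: #26, #11 — 2 (for-cause on #26, #10, #13 don't count).
Remaining: (8 − 5) + (10 − 2) = 11.

11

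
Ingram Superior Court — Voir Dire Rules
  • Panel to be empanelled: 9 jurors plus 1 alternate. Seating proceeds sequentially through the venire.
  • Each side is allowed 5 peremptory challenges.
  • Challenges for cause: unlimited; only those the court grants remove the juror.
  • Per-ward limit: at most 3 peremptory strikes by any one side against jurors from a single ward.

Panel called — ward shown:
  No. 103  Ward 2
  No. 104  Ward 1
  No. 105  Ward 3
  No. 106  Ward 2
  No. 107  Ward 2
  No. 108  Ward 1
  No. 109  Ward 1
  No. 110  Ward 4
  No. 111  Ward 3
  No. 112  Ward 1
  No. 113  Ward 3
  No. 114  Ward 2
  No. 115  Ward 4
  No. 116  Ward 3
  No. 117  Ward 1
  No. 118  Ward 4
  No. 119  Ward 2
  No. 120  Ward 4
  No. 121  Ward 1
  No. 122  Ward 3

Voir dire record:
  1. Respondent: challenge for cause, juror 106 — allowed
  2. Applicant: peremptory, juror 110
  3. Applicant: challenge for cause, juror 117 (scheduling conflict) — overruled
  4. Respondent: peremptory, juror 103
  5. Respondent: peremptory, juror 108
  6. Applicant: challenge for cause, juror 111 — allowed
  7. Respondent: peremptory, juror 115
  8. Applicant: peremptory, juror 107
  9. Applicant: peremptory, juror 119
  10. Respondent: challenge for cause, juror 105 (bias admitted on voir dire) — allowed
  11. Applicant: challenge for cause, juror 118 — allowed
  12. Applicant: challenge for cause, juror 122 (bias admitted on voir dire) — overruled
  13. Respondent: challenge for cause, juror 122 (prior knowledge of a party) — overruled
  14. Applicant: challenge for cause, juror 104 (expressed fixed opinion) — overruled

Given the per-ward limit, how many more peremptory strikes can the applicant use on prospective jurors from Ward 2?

Applicant peremptories so far: #110, #107, #119 — 3 of 5 used, 2 left overall.
Against Ward 2: #107, #119 — 2 used; per-ward cap 3 leaves 1.
Binding limit: min(2, 1) = 1.

1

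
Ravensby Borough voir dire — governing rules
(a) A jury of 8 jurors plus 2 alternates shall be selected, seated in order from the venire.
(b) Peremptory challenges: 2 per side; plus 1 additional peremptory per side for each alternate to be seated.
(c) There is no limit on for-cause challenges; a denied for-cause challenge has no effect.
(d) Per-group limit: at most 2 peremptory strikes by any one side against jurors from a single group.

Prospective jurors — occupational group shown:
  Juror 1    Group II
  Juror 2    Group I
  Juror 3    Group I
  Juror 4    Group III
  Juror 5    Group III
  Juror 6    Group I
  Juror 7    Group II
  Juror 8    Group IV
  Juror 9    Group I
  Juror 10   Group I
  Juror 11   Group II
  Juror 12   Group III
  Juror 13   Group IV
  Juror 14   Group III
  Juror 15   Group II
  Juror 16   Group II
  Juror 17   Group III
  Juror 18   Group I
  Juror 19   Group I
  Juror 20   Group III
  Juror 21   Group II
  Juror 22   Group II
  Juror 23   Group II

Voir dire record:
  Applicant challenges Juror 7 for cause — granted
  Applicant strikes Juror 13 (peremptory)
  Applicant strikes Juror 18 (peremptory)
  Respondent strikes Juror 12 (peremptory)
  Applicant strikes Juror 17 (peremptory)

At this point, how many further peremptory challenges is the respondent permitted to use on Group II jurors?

Respondent peremptories so far: #12 — 1 of 4 used, 3 left overall.
Against Group II: none yet — per-group cap 2 leaves 2.
Binding limit: min(3, 2) = 2.

2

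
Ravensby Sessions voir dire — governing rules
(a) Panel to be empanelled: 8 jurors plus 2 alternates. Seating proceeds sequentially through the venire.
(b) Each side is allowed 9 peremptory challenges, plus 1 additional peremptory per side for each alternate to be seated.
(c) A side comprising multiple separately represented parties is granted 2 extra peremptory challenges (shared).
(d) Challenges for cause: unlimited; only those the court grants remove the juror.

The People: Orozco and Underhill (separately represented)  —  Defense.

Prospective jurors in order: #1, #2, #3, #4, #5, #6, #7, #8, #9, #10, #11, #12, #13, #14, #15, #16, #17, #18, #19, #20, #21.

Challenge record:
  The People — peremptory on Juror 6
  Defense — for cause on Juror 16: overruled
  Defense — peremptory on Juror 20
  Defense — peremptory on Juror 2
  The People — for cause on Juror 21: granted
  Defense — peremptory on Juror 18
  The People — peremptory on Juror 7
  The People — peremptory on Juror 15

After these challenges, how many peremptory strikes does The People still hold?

The People allotment: 9 base + 1 × 2 alternates + 2 multi-party = 13.
The People peremptories used: #6, #7, #15 — 3 (the for-cause on #21 doesn't count).
Remaining: 13 − 3 = 10.

10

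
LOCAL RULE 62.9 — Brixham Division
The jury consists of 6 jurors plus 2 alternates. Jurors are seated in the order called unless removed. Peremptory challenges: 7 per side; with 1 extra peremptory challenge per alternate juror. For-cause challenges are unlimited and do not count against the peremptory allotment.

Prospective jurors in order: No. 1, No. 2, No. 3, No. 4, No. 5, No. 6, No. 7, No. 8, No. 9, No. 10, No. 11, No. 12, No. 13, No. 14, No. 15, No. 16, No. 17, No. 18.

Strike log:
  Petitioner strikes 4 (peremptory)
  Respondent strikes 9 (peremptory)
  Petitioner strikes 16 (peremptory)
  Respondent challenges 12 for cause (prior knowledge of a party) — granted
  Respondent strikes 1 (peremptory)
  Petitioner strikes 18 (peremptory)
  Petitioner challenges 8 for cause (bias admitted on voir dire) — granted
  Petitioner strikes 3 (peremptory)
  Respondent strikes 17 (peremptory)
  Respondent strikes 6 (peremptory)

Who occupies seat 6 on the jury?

Removed: #1, #3, #4, #6, #8, #9, #12, #16, #17, #18.
Seating in order: seats 1–6 → #2, #5, #7, #10, #11, #13; alternates → #14, #15.
So seat 6 is #13.

13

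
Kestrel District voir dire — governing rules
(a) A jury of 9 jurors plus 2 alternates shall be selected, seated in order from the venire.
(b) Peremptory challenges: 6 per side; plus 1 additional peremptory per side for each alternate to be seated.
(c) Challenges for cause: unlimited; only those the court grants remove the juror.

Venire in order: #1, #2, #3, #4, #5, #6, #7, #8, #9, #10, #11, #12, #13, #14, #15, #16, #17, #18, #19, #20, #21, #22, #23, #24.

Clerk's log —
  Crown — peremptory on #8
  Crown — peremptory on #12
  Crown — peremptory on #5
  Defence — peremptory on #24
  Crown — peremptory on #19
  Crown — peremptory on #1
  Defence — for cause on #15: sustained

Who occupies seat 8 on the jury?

11

Removed: #1, #5, #8, #12, #15, #19, #24.
Seating in order: seats 1–9 → #2, #3, #4, #6, #7, #9, #10, #11, #13; alternates → #14, #16.
So seat 8 is #11.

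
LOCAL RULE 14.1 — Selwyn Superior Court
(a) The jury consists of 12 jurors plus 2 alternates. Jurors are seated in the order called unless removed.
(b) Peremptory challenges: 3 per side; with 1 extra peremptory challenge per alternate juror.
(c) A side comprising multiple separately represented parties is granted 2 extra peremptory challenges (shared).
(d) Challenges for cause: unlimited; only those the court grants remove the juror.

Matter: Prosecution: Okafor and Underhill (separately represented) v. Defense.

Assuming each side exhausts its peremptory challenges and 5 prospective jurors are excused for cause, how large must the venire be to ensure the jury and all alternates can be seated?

31

Seats to fill: 12 + 2 alternates = 14.
Peremptories — Prosecution: 3 + 1×2 + 2 = 7; Defense: 3 + 1×2 = 5; total 12.
For-cause removals: 5.
Minimum venire: 14 + 12 + 5 = 31.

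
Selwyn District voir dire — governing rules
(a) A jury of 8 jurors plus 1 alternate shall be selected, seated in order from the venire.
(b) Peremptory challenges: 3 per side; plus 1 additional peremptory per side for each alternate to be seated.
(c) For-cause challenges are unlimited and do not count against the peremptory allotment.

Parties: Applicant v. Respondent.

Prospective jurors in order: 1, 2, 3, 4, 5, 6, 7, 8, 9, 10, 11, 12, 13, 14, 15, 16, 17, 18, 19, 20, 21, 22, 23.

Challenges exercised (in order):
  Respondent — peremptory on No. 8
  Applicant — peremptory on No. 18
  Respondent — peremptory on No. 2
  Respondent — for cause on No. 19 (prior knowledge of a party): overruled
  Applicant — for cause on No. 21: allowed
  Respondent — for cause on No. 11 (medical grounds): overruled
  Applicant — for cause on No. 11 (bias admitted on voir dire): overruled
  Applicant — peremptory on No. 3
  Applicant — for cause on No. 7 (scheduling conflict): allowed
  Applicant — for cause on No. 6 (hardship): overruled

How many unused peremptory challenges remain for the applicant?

Applicant allotment: 3 base + 1 × 1 alternate = 4.
Applicant peremptories used: #18, #3 — 2 (for-cause on #21, #11, #7, #6 don't count).
Remaining: 4 − 2 = 2.

2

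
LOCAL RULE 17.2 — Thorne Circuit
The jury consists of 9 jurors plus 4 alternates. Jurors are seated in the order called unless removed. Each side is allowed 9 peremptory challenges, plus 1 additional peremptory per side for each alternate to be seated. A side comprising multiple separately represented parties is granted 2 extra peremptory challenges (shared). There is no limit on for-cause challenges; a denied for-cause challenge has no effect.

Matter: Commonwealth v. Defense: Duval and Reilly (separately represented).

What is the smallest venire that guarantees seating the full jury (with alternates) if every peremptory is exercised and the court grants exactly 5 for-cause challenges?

46

Seats to fill: 9 + 4 alternates = 13.
Peremptories — Commonwealth: 9 + 1×4 = 13; Defense: 9 + 1×4 + 2 = 15; total 28.
For-cause removals: 5.
Minimum venire: 13 + 28 + 5 = 46.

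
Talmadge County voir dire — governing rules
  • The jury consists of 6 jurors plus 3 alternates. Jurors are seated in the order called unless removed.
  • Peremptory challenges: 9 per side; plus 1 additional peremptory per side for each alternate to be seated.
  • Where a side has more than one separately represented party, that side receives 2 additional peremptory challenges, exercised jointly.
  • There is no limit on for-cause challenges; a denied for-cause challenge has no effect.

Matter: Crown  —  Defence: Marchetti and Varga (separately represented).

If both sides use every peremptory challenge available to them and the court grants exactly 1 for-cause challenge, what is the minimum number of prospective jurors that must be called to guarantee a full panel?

36

Seats to fill: 6 + 3 alternates = 9.
Peremptories — Crown: 9 + 1×3 = 12; Defence: 9 + 1×3 + 2 = 14; total 26.
For-cause removals: 1.
Minimum venire: 9 + 26 + 1 = 36.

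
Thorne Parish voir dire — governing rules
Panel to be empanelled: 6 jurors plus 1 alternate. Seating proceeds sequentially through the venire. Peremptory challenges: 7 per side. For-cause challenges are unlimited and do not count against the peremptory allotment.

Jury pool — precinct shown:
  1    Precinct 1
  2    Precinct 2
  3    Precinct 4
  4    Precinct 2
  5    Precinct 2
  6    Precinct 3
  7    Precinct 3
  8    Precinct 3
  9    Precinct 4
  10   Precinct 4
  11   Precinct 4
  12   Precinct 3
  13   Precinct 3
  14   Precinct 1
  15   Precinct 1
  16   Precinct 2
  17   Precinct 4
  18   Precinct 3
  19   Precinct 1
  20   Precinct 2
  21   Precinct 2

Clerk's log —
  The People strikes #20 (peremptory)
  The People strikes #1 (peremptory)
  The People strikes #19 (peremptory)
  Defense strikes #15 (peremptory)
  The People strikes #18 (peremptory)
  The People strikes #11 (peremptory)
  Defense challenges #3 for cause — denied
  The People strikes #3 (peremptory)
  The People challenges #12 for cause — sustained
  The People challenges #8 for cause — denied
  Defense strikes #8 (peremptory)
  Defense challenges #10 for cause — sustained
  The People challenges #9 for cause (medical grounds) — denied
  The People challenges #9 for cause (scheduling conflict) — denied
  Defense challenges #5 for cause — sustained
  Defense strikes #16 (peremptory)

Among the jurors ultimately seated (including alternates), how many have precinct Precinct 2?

Removed: #1, #3, #5, #8, #10, #11, #12, #15, #16, #18, #19, #20.
Seated (7 incl. alternates): #2, #4, #6, #7, #9, #13, #14.
Of those, in Precinct 2: #2, #4 → 2.

2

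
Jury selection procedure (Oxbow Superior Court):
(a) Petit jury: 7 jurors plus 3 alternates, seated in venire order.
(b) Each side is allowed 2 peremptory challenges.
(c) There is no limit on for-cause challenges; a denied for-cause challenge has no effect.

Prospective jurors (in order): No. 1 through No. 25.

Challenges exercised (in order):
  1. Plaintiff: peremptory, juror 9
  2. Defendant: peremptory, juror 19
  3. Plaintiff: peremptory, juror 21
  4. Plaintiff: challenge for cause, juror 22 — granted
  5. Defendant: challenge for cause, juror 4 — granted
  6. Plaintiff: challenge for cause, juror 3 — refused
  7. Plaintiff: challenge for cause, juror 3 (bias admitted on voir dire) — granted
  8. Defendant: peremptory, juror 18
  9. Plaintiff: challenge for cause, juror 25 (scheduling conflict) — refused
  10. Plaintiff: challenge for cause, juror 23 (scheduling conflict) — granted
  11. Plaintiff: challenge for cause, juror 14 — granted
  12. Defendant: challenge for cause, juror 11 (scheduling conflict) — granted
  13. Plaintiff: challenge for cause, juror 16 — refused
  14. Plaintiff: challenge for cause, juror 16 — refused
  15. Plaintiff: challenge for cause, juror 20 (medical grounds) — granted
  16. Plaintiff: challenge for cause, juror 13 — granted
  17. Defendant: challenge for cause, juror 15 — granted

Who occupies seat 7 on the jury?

10

Removed: #3, #4, #9, #11, #13, #14, #15, #18, #19, #20, #21, #22, #23. (#16, #25 stay — for-cause denied.)
Seating in order: seats 1–7 → #1, #2, #5, #6, #7, #8, #10; alternates → #12, #16, #17.
So seat 7 is #10.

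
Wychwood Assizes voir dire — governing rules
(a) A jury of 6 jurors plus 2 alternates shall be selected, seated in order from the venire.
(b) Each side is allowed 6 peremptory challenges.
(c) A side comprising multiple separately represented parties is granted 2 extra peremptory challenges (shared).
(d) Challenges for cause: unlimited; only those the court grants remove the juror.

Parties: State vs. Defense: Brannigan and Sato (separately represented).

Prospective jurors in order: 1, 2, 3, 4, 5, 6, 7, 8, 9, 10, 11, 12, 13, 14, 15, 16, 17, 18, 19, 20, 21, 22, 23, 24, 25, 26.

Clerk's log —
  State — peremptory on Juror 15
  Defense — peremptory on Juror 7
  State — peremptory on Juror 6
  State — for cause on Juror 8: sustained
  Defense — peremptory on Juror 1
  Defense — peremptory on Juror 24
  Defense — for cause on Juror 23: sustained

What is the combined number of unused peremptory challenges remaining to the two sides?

State allotment: 6. Defense allotment: 6 base + 2 multi-party = 8.
State peremptories used: #15, #6 — 2 (the for-cause on #8 doesn't count).
Defense peremptories used: #7, #1, #24 — 3 (the for-cause on #23 doesn't count).
Remaining: (6 − 2) + (8 − 3) = 9.

9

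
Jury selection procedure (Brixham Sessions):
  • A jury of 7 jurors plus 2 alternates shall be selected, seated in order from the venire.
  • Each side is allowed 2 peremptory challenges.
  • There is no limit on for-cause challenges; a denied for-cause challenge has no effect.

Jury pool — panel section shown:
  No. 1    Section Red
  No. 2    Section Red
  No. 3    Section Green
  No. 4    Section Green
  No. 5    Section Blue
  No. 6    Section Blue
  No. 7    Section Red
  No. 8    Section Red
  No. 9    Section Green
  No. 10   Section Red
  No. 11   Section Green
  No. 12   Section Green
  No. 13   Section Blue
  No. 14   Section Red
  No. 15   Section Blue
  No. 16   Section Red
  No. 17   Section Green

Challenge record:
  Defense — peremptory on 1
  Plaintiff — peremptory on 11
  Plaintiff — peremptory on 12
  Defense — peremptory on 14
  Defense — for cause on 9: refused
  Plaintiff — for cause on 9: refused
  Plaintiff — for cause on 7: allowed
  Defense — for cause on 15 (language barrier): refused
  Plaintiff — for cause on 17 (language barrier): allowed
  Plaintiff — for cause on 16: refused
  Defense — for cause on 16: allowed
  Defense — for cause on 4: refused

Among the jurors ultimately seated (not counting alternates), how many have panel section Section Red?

Removed: #1, #7, #11, #12, #14, #16, #17.
Seated jurors 1–7: #2, #3, #4, #5, #6, #8, #9 (alternates #10, #13 not counted).
Of those, in Section Red: #2, #8 → 2.

2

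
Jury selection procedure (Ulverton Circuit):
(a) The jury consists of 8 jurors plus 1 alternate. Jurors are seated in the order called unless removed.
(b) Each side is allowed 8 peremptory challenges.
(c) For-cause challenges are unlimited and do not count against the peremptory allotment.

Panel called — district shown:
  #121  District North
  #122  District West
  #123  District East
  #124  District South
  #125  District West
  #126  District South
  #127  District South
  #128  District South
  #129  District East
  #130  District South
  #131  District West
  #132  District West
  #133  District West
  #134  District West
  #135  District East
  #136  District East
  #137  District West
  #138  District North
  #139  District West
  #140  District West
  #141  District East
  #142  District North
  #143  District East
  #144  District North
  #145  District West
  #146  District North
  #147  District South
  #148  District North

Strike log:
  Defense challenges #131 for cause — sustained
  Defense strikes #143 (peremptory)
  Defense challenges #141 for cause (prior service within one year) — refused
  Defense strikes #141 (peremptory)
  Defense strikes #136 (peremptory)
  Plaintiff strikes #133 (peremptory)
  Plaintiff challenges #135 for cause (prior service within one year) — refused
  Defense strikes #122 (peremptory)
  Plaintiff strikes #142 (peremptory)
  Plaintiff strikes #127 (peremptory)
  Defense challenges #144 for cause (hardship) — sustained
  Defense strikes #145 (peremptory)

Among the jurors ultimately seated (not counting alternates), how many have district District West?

1

Removed: #122, #127, #131, #133, #136, #141, #142, #143, #144, #145.
Seated jurors 1–8: #121, #123, #124, #125, #126, #128, #129, #130 (alternates #132 not counted).
Of those, in District West: #125 → 1.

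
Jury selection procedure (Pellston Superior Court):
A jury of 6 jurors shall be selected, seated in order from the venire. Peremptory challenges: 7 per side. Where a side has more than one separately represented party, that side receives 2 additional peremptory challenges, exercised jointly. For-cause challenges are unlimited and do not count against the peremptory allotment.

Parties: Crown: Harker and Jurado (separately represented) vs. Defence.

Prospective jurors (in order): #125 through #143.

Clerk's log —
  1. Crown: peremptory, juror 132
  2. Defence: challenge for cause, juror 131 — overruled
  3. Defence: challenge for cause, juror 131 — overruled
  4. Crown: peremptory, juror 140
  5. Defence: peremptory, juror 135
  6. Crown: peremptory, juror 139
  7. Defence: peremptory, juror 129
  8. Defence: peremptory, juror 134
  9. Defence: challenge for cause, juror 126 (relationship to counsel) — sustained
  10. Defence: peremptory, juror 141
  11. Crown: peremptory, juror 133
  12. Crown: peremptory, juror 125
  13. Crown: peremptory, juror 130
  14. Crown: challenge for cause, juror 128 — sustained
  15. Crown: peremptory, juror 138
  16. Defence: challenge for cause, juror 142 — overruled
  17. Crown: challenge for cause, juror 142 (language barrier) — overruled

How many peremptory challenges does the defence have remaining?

Defence allotment: 7.
Defence peremptories used: #135, #129, #134, #141 — 4 (for-cause on #131, #131, #126, #142 don't count).
Remaining: 7 − 4 = 3.

3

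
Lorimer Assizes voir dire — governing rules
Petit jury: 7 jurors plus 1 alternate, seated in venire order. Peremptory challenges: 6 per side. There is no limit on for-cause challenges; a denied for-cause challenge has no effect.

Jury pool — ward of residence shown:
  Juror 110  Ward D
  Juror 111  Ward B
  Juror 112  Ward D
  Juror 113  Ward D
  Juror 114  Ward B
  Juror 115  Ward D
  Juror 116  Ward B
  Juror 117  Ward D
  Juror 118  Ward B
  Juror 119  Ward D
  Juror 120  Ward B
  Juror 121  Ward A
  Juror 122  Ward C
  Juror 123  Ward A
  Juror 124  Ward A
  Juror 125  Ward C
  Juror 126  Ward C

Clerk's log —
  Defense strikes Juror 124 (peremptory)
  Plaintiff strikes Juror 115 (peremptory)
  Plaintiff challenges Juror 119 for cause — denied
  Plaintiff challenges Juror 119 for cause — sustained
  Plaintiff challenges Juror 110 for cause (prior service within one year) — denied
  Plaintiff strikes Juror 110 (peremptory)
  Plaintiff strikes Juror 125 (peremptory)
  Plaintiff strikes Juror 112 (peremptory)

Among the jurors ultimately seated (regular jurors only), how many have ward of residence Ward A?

0

Removed: #110, #112, #115, #119, #124, #125.
Seated jurors 1–7: #111, #113, #114, #116, #117, #118, #120 (alternates #121 not counted).
None of those are in Ward A → 0.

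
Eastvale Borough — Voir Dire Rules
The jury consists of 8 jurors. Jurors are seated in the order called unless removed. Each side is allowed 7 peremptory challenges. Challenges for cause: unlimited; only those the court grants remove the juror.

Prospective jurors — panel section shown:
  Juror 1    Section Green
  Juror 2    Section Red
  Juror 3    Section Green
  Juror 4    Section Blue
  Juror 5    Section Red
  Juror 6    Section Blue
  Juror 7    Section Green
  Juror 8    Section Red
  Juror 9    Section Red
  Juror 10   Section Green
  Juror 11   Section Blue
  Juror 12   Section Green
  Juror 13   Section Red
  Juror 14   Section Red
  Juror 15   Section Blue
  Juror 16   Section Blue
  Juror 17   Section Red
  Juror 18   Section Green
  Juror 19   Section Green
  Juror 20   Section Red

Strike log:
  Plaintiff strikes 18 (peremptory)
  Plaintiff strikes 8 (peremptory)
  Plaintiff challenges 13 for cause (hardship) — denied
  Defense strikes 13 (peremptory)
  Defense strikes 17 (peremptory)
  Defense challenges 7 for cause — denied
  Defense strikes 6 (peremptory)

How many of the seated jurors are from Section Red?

3

Removed: #6, #8, #13, #17, #18.
Seated jurors 1–8: #1, #2, #3, #4, #5, #7, #9, #10.
Of those, in Section Red: #2, #5, #9 → 3.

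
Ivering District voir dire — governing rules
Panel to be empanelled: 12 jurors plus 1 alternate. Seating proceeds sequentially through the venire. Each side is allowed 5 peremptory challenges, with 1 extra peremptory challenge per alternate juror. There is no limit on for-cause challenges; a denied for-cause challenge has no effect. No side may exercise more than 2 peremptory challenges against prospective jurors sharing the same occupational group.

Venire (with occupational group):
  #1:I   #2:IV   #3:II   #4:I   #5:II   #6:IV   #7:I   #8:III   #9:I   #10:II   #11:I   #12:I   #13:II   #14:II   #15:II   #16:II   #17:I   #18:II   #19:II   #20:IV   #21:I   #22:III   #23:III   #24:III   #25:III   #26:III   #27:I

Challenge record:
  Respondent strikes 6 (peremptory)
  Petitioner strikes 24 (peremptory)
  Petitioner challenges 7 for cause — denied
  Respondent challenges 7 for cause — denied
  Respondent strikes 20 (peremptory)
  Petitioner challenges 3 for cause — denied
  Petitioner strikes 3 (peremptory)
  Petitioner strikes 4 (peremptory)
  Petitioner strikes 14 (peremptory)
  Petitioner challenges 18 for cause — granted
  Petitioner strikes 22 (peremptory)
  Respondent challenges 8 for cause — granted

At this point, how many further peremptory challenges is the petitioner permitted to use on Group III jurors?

Petitioner peremptories so far: #24, #3, #4, #14, #22 — 5 of 6 used, 1 left overall.
Against Group III: #24, #22 — 2 used; per-group cap 2 leaves 0.
Binding limit: min(1, 0) = 0.

0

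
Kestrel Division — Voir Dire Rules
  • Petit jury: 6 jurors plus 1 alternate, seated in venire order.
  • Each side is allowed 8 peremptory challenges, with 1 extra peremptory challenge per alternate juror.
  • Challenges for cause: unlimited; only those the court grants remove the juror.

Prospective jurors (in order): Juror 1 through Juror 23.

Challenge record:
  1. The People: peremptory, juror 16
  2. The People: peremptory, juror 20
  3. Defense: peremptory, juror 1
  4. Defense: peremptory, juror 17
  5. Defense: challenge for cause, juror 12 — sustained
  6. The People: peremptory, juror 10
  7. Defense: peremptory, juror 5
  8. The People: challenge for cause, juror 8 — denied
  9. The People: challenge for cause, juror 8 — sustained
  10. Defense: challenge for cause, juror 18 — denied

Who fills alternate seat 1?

Removed: #1, #5, #8, #10, #12, #16, #17, #20. (#18 stays — for-cause denied.)
Seating in order: seats 1–6 → #2, #3, #4, #6, #7, #9; alternates → #11.
So alternate 1 is #11.

11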